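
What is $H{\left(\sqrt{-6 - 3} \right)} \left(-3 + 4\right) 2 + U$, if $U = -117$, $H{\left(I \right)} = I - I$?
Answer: $-117$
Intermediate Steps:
$H{\left(I \right)} = 0$
$H{\left(\sqrt{-6 - 3} \right)} \left(-3 + 4\right) 2 + U = 0 \left(-3 + 4\right) 2 - 117 = 0 \cdot 1 \cdot 2 - 117 = 0 \cdot 2 - 117 = 0 - 117 = -117$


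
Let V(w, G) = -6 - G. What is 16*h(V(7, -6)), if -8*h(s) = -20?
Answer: 40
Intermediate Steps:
h(s) = 5/2 (h(s) = -⅛*(-20) = 5/2)
16*h(V(7, -6)) = 16*(5/2) = 40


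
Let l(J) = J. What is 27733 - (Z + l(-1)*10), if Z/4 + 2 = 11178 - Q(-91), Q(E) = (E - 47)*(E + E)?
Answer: 83503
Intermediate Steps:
Q(E) = 2*E*(-47 + E) (Q(E) = (-47 + E)*(2*E) = 2*E*(-47 + E))
Z = -55760 (Z = -8 + 4*(11178 - 2*(-91)*(-47 - 91)) = -8 + 4*(11178 - 2*(-91)*(-138)) = -8 + 4*(11178 - 1*25116) = -8 + 4*(11178 - 25116) = -8 + 4*(-13938) = -8 - 55752 = -55760)
27733 - (Z + l(-1)*10) = 27733 - (-55760 - 1*10) = 27733 - (-55760 - 10) = 27733 - 1*(-55770) = 27733 + 55770 = 83503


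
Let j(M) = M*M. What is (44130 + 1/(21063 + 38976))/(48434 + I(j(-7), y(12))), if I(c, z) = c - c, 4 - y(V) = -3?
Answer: 2649521071/2907928926 ≈ 0.91114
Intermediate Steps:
y(V) = 7 (y(V) = 4 - 1*(-3) = 4 + 3 = 7)
j(M) = M²
I(c, z) = 0
(44130 + 1/(21063 + 38976))/(48434 + I(j(-7), y(12))) = (44130 + 1/(21063 + 38976))/(48434 + 0) = (44130 + 1/60039)/48434 = (44130 + 1/60039)*(1/48434) = (2649521071/60039)*(1/48434) = 2649521071/2907928926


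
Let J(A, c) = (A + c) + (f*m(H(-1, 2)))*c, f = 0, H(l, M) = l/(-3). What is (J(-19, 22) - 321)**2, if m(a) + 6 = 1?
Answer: 101124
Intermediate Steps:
H(l, M) = -l/3 (H(l, M) = l*(-1/3) = -l/3)
m(a) = -5 (m(a) = -6 + 1 = -5)
J(A, c) = A + c (J(A, c) = (A + c) + (0*(-5))*c = (A + c) + 0*c = (A + c) + 0 = A + c)
(J(-19, 22) - 321)**2 = ((-19 + 22) - 321)**2 = (3 - 321)**2 = (-318)**2 = 101124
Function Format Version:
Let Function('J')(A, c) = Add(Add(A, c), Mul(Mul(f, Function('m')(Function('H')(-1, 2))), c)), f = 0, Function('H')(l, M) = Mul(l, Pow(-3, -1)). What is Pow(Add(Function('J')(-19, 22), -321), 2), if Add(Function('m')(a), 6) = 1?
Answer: 101124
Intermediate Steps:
Function('H')(l, M) = Mul(Rational(-1, 3), l) (Function('H')(l, M) = Mul(l, Rational(-1, 3)) = Mul(Rational(-1, 3), l))
Function('m')(a) = -5 (Function('m')(a) = Add(-6, 1) = -5)
Function('J')(A, c) = Add(A, c) (Function('J')(A, c) = Add(Add(A, c), Mul(Mul(0, -5), c)) = Add(Add(A, c), Mul(0, c)) = Add(Add(A, c), 0) = Add(A, c))
Pow(Add(Function('J')(-19, 22), -321), 2) = Pow(Add(Add(-19, 22), -321), 2) = Pow(Add(3, -321), 2) = Pow(-318, 2) = 101124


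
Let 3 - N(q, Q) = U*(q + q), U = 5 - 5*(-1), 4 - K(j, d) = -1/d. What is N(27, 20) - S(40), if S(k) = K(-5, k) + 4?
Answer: -21801/40 ≈ -545.03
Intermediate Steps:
K(j, d) = 4 + 1/d (K(j, d) = 4 - (-1)/d = 4 + 1/d)
U = 10 (U = 5 + 5 = 10)
S(k) = 8 + 1/k (S(k) = (4 + 1/k) + 4 = 8 + 1/k)
N(q, Q) = 3 - 20*q (N(q, Q) = 3 - 10*(q + q) = 3 - 10*2*q = 3 - 20*q)
N(27, 20) - S(40) = (3 - 20*27) - (8 + 1/40) = (3 - 540) - (8 + 1/40) = -537 - 1*321/40 = -537 - 321/40 = -21801/40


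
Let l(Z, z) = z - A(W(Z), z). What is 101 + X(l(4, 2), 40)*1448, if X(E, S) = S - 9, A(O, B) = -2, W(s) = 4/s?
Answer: 44989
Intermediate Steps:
l(Z, z) = 2 + z (l(Z, z) = z - 1*(-2) = z + 2 = 2 + z)
X(E, S) = -9 + S
101 + X(l(4, 2), 40)*1448 = 101 + (-9 + 40)*1448 = 101 + 31*1448 = 101 + 44888 = 44989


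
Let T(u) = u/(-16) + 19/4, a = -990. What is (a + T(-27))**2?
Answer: 247653169/256 ≈ 9.6740e+5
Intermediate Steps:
T(u) = 19/4 - u/16 (T(u) = u*(-1/16) + 19*(1/4) = -u/16 + 19/4 = 19/4 - u/16)
(a + T(-27))**2 = (-990 + (19/4 - 1/16*(-27)))**2 = (-990 + (19/4 + 27/16))**2 = (-990 + 103/16)**2 = (-15737/16)**2 = 247653169/256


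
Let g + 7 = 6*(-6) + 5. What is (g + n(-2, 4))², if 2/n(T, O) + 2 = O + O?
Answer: 12769/9 ≈ 1418.8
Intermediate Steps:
n(T, O) = 2/(-2 + 2*O) (n(T, O) = 2/(-2 + (O + O)) = 2/(-2 + 2*O))
g = -38 (g = -7 + (6*(-6) + 5) = -7 + (-36 + 5) = -7 - 31 = -38)
(g + n(-2, 4))² = (-38 + 1/(-1 + 4))² = (-38 + 1/3)² = (-38 + ⅓)² = (-113/3)² = 12769/9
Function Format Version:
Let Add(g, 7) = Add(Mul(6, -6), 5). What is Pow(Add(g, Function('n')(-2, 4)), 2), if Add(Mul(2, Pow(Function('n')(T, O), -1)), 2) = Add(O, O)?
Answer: Rational(12769, 9) ≈ 1418.8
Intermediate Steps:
Function('n')(T, O) = Mul(2, Pow(Add(-2, Mul(2, O)), -1)) (Function('n')(T, O) = Mul(2, Pow(Add(-2, Add(O, O)), -1)) = Mul(2, Pow(Add(-2, Mul(2, O)), -1)))
g = -38 (g = Add(-7, Add(Mul(6, -6), 5)) = Add(-7, Add(-36, 5)) = Add(-7, -31) = -38)
Pow(Add(g, Function('n')(-2, 4)), 2) = Pow(Add(-38, Pow(Add(-1, 4), -1)), 2) = Pow(Add(-38, Pow(3, -1)), 2) = Pow(Add(-38, Rational(1, 3)), 2) = Pow(Rational(-113, 3), 2) = Rational(12769, 9)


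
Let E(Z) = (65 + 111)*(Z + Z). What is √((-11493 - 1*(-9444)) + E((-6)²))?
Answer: √10623 ≈ 103.07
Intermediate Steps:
E(Z) = 352*Z (E(Z) = 176*(2*Z) = 352*Z)
√((-11493 - 1*(-9444)) + E((-6)²)) = √((-11493 - 1*(-9444)) + 352*(-6)²) = √((-11493 + 9444) + 352*36) = √(-2049 + 12672) = √10623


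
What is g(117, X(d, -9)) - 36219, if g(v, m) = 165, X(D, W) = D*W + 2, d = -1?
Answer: -36054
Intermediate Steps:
X(D, W) = 2 + D*W
g(117, X(d, -9)) - 36219 = 165 - 36219 = -36054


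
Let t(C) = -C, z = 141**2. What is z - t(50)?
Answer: 19931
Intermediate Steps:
z = 19881
z - t(50) = 19881 - (-1)*50 = 19881 - 1*(-50) = 19881 + 50 = 19931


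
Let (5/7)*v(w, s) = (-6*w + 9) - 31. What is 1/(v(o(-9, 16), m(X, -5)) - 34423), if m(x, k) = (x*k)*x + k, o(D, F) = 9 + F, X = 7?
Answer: -5/173319 ≈ -2.8849e-5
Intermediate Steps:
m(x, k) = k + k*x² (m(x, k) = (k*x)*x + k = k*x² + k = k + k*x²)
v(w, s) = -154/5 - 42*w/5 (v(w, s) = 7*((-6*w + 9) - 31)/5 = 7*((9 - 6*w) - 31)/5 = 7*(-22 - 6*w)/5 = -154/5 - 42*w/5)
1/(v(o(-9, 16), m(X, -5)) - 34423) = 1/((-154/5 - 42*(9 + 16)/5) - 34423) = 1/((-154/5 - 42/5*25) - 34423) = 1/((-154/5 - 210) - 34423) = 1/(-1204/5 - 34423) = 1/(-173319/5) = -5/173319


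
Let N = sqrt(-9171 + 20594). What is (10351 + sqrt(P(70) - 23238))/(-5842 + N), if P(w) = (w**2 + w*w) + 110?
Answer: -(10351 + 28*I*sqrt(17))/(5842 - sqrt(11423)) ≈ -1.8048 - 0.02013*I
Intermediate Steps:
P(w) = 110 + 2*w**2 (P(w) = (w**2 + w**2) + 110 = 2*w**2 + 110 = 110 + 2*w**2)
N = sqrt(11423) ≈ 106.88
(10351 + sqrt(P(70) - 23238))/(-5842 + N) = (10351 + sqrt((110 + 2*70**2) - 23238))/(-5842 + sqrt(11423)) = (10351 + sqrt((110 + 2*4900) - 23238))/(-5842 + sqrt(11423)) = (10351 + sqrt((110 + 9800) - 23238))/(-5842 + sqrt(11423)) = (10351 + sqrt(9910 - 23238))/(-5842 + sqrt(11423)) = (10351 + sqrt(-13328))/(-5842 + sqrt(11423)) = (10351 + 28*I*sqrt(17))/(-5842 + sqrt(11423))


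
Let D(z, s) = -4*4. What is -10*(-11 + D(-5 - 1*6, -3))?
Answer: 270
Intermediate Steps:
D(z, s) = -16
-10*(-11 + D(-5 - 1*6, -3)) = -10*(-11 - 16) = -10*(-27) = 270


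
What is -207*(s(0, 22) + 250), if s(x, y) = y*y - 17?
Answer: -148419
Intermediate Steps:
s(x, y) = -17 + y**2 (s(x, y) = y**2 - 17 = -17 + y**2)
-207*(s(0, 22) + 250) = -207*((-17 + 22**2) + 250) = -207*((-17 + 484) + 250) = -207*(467 + 250) = -207*717 = -148419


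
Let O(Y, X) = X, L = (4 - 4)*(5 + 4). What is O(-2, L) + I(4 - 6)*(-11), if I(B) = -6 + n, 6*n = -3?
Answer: 143/2 ≈ 71.500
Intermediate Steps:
L = 0 (L = 0*9 = 0)
n = -½ (n = (⅙)*(-3) = -½ ≈ -0.50000)
I(B) = -13/2 (I(B) = -6 - ½ = -13/2)
O(-2, L) + I(4 - 6)*(-11) = 0 - 13/2*(-11) = 0 + 143/2 = 143/2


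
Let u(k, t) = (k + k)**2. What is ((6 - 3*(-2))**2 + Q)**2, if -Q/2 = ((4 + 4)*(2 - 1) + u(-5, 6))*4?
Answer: 518400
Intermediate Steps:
u(k, t) = 4*k**2 (u(k, t) = (2*k)**2 = 4*k**2)
Q = -864 (Q = -2*((4 + 4)*(2 - 1) + 4*(-5)**2)*4 = -2*(8*1 + 4*25)*4 = -2*(8 + 100)*4 = -216*4 = -2*432 = -864)
((6 - 3*(-2))**2 + Q)**2 = ((6 - 3*(-2))**2 - 864)**2 = ((6 + 6)**2 - 864)**2 = (12**2 - 864)**2 = (144 - 864)**2 = (-720)**2 = 518400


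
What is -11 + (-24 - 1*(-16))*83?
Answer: -675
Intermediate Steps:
-11 + (-24 - 1*(-16))*83 = -11 + (-24 + 16)*83 = -11 - 8*83 = -11 - 664 = -675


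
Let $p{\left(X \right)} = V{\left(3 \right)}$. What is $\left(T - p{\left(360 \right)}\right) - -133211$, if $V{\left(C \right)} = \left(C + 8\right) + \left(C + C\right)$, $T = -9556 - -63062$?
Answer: $186700$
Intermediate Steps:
$T = 53506$ ($T = -9556 + 63062 = 53506$)
$V{\left(C \right)} = 8 + 3 C$ ($V{\left(C \right)} = \left(8 + C\right) + 2 C = 8 + 3 C$)
$p{\left(X \right)} = 17$ ($p{\left(X \right)} = 8 + 3 \cdot 3 = 8 + 9 = 17$)
$\left(T - p{\left(360 \right)}\right) - -133211 = \left(53506 - 17\right) - -133211 = \left(53506 - 17\right) + 133211 = 53489 + 133211 = 186700$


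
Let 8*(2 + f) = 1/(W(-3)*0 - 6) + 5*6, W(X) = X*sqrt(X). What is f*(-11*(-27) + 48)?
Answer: 9545/16 ≈ 596.56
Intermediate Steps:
W(X) = X**(3/2)
f = 83/48 (f = -2 + (1/((-3)**(3/2)*0 - 6) + 5*6)/8 = -2 + (1/(-3*I*sqrt(3)*0 - 6) + 30)/8 = -2 + (1/(0 - 6) + 30)/8 = -2 + (1/(-6) + 30)/8 = -2 + (-1/6 + 30)/8 = -2 + (1/8)*(179/6) = -2 + 179/48 = 83/48 ≈ 1.7292)
f*(-11*(-27) + 48) = 83*(-11*(-27) + 48)/48 = 83*(297 + 48)/48 = (83/48)*345 = 9545/16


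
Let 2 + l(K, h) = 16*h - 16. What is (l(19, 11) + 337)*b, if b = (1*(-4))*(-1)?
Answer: 1980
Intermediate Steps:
l(K, h) = -18 + 16*h (l(K, h) = -2 + (16*h - 16) = -2 + (-16 + 16*h) = -18 + 16*h)
b = 4 (b = -4*(-1) = 4)
(l(19, 11) + 337)*b = ((-18 + 16*11) + 337)*4 = ((-18 + 176) + 337)*4 = (158 + 337)*4 = 495*4 = 1980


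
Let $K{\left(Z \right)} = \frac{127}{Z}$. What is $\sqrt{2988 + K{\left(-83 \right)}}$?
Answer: $\frac{\sqrt{20573791}}{83} \approx 54.649$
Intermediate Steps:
$\sqrt{2988 + K{\left(-83 \right)}} = \sqrt{2988 + \frac{127}{-83}} = \sqrt{2988 + 127 \left(- \frac{1}{83}\right)} = \sqrt{2988 - \frac{127}{83}} = \sqrt{\frac{247877}{83}} = \frac{\sqrt{20573791}}{83}$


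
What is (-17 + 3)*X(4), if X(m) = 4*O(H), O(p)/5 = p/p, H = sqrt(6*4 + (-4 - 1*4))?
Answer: -280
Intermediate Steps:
H = 4 (H = sqrt(24 + (-4 - 4)) = sqrt(24 - 8) = sqrt(16) = 4)
O(p) = 5 (O(p) = 5*(p/p) = 5*1 = 5)
X(m) = 20 (X(m) = 4*5 = 20)
(-17 + 3)*X(4) = (-17 + 3)*20 = -14*20 = -280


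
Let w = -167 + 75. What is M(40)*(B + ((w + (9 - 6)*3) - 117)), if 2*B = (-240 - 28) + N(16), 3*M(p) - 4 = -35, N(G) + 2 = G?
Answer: 3379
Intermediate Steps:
w = -92
N(G) = -2 + G
M(p) = -31/3 (M(p) = 4/3 + (⅓)*(-35) = 4/3 - 35/3 = -31/3)
B = -127 (B = ((-240 - 28) + (-2 + 16))/2 = (-268 + 14)/2 = (½)*(-254) = -127)
M(40)*(B + ((w + (9 - 6)*3) - 117)) = -31*(-127 + ((-92 + (9 - 6)*3) - 117))/3 = -31*(-127 + ((-92 + 3*3) - 117))/3 = -31*(-127 + ((-92 + 9) - 117))/3 = -31*(-127 + (-83 - 117))/3 = -31*(-127 - 200)/3 = -31/3*(-327) = 3379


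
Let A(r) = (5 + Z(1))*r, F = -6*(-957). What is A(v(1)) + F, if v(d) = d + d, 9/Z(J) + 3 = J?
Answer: 5743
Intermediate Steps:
Z(J) = 9/(-3 + J)
v(d) = 2*d
F = 5742
A(r) = r/2 (A(r) = (5 + 9/(-3 + 1))*r = (5 + 9/(-2))*r = (5 + 9*(-½))*r = (5 - 9/2)*r = r/2)
A(v(1)) + F = (2*1)/2 + 5742 = (½)*2 + 5742 = 1 + 5742 = 5743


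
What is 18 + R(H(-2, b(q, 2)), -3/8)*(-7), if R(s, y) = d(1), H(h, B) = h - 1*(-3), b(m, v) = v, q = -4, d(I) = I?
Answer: 11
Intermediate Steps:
H(h, B) = 3 + h (H(h, B) = h + 3 = 3 + h)
R(s, y) = 1
18 + R(H(-2, b(q, 2)), -3/8)*(-7) = 18 + 1*(-7) = 18 - 7 = 11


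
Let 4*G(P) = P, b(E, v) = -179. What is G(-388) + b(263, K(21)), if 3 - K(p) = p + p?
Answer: -276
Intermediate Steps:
K(p) = 3 - 2*p (K(p) = 3 - (p + p) = 3 - 2*p)
G(P) = P/4
G(-388) + b(263, K(21)) = (1/4)*(-388) - 179 = -97 - 179 = -276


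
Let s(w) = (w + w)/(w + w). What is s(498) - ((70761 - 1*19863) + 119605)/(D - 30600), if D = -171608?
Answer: 372711/202208 ≈ 1.8432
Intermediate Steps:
s(w) = 1 (s(w) = (2*w)/((2*w)) = (2*w)*(1/(2*w)) = 1)
s(498) - ((70761 - 1*19863) + 119605)/(D - 30600) = 1 - ((70761 - 1*19863) + 119605)/(-171608 - 30600) = 1 - ((70761 - 19863) + 119605)/(-202208) = 1 - (50898 + 119605)*(-1)/202208 = 1 - 170503*(-1)/202208 = 1 - 1*(-170503/202208) = 1 + 170503/202208 = 372711/202208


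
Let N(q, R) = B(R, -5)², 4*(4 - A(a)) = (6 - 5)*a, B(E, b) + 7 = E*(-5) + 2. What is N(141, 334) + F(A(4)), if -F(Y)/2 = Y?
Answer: 2805619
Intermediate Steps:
B(E, b) = -5 - 5*E (B(E, b) = -7 + (E*(-5) + 2) = -7 + (-5*E + 2) = -7 + (2 - 5*E) = -5 - 5*E)
A(a) = 4 - a/4 (A(a) = 4 - (6 - 5)*a/4 = 4 - a/4)
N(q, R) = (-5 - 5*R)²
F(Y) = -2*Y
N(141, 334) + F(A(4)) = 25*(1 + 334)² - 2*(4 - ¼*4) = 25*335² - 2*(4 - 1) = 25*112225 - 2*3 = 2805625 - 6 = 2805619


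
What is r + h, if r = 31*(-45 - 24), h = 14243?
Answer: 12104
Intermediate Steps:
r = -2139 (r = 31*(-69) = -2139)
r + h = -2139 + 14243 = 12104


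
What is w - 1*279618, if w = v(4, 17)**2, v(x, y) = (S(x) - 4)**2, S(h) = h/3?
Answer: -22644962/81 ≈ -2.7957e+5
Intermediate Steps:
S(h) = h/3 (S(h) = h*(1/3) = h/3)
v(x, y) = (-4 + x/3)**2 (v(x, y) = (x/3 - 4)**2 = (-4 + x/3)**2)
w = 4096/81 (w = ((-12 + 4)**2/9)**2 = ((1/9)*(-8)**2)**2 = ((1/9)*64)**2 = (64/9)**2 = 4096/81 ≈ 50.568)
w - 1*279618 = 4096/81 - 1*279618 = 4096/81 - 279618 = -22644962/81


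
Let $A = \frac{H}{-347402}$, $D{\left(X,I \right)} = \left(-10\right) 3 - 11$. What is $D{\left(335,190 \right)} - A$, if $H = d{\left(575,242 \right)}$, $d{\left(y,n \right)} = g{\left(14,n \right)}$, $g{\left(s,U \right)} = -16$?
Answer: $- \frac{7121749}{173701} \approx -41.0$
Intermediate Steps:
$d{\left(y,n \right)} = -16$
$D{\left(X,I \right)} = -41$ ($D{\left(X,I \right)} = -30 - 11 = -41$)
$H = -16$
$A = \frac{8}{173701}$ ($A = - \frac{16}{-347402} = \left(-16\right) \left(- \frac{1}{347402}\right) = \frac{8}{173701} \approx 4.6056 \cdot 10^{-5}$)
$D{\left(335,190 \right)} - A = -41 - \frac{8}{173701} = - \frac{7121749}{173701}$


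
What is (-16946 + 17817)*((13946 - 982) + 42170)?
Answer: 48021714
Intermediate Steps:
(-16946 + 17817)*((13946 - 982) + 42170) = 871*(12964 + 42170) = 871*55134 = 48021714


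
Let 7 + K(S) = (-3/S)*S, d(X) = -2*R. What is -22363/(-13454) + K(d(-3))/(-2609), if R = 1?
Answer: 58479607/35101486 ≈ 1.6660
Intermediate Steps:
d(X) = -2 (d(X) = -2*1 = -2)
K(S) = -10 (K(S) = -7 + (-3/S)*S = -7 - 3 = -10)
-22363/(-13454) + K(d(-3))/(-2609) = -22363/(-13454) - 10/(-2609) = -22363*(-1/13454) - 10*(-1/2609) = 22363/13454 + 10/2609 = 58479607/35101486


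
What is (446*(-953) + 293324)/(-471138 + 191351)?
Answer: 131714/279787 ≈ 0.47077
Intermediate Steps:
(446*(-953) + 293324)/(-471138 + 191351) = (-425038 + 293324)/(-279787) = -131714*(-1/279787) = 131714/279787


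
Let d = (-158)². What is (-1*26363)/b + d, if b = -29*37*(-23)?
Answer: 616060193/24679 ≈ 24963.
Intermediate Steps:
b = 24679 (b = -1073*(-23) = 24679)
d = 24964
(-1*26363)/b + d = -1*26363/24679 + 24964 = -26363*1/24679 + 24964 = -26363/24679 + 24964 = 616060193/24679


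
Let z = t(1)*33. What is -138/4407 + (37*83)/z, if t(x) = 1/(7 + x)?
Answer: 36088874/48477 ≈ 744.45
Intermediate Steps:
z = 33/8 (z = 33/(7 + 1) = 33/8 ≈ 4.1250)
-138/4407 + (37*83)/z = -138/4407 + (37*83)/(33/8) = -138*1/4407 + 3071*(8/33) = -46/1469 + 24568/33 = 36088874/48477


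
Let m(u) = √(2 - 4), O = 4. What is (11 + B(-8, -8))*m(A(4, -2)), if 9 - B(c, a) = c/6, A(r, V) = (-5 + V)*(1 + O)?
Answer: 64*I*√2/3 ≈ 30.17*I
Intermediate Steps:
A(r, V) = -25 + 5*V (A(r, V) = (-5 + V)*(1 + 4) = (-5 + V)*5 = -25 + 5*V)
B(c, a) = 9 - c/6
m(u) = I*√2 (m(u) = √(-2) = I*√2)
(11 + B(-8, -8))*m(A(4, -2)) = (11 + (9 - ⅙*(-8)))*(I*√2) = (11 + (9 + 4/3))*(I*√2) = (11 + 31/3)*(I*√2) = 64*(I*√2)/3 = 64*I*√2/3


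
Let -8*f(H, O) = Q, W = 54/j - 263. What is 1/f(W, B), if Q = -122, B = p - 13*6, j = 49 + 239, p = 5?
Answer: 4/61 ≈ 0.065574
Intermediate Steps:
j = 288
B = -73 (B = 5 - 13*6 = 5 - 78 = -73)
W = -4205/16 (W = 54/288 - 263 = 54*(1/288) - 263 = 3/16 - 263 = -4205/16 ≈ -262.81)
f(H, O) = 61/4 (f(H, O) = -⅛*(-122) = 61/4)
1/f(W, B) = 1/(61/4) = 4/61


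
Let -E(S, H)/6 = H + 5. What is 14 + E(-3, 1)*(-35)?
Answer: 1274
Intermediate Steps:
E(S, H) = -30 - 6*H (E(S, H) = -6*(H + 5) = -6*(5 + H) = -30 - 6*H)
14 + E(-3, 1)*(-35) = 14 + (-30 - 6*1)*(-35) = 14 + (-30 - 6)*(-35) = 14 - 36*(-35) = 14 + 1260 = 1274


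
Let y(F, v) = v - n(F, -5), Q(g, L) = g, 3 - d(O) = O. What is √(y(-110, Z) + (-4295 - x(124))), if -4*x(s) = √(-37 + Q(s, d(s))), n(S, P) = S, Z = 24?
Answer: √(-16644 + √87)/2 ≈ 64.488*I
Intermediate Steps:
d(O) = 3 - O
x(s) = -√(-37 + s)/4
y(F, v) = v - F
√(y(-110, Z) + (-4295 - x(124))) = √((24 - 1*(-110)) + (-4295 - (-1)*√(-37 + 124)/4)) = √((24 + 110) + (-4295 - (-1)*√87/4)) = √(134 + (-4295 + √87/4)) = √(-4161 + √87/4)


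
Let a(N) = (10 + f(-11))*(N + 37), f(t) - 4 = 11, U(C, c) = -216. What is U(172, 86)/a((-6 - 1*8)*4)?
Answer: 216/475 ≈ 0.45474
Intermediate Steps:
f(t) = 15 (f(t) = 4 + 11 = 15)
a(N) = 925 + 25*N (a(N) = (10 + 15)*(N + 37) = 25*(37 + N) = 925 + 25*N)
U(172, 86)/a((-6 - 1*8)*4) = -216/(925 + 25*((-6 - 1*8)*4)) = -216/(925 + 25*((-6 - 8)*4)) = -216/(925 + 25*(-14*4)) = -216/(925 + 25*(-56)) = -216/(925 - 1400) = -216/(-475) = -216*(-1/475) = 216/475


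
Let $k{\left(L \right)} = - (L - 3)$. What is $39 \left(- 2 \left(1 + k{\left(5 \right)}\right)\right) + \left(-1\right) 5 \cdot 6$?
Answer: $48$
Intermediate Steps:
$k{\left(L \right)} = 3 - L$ ($k{\left(L \right)} = - (-3 + L) = 3 - L$)
$39 \left(- 2 \left(1 + k{\left(5 \right)}\right)\right) + \left(-1\right) 5 \cdot 6 = 39 \left(- 2 \left(1 + \left(3 - 5\right)\right)\right) + \left(-1\right) 5 \cdot 6 = 39 \left(- 2 \left(1 + \left(3 - 5\right)\right)\right) - 30 = 39 \left(- 2 \left(1 - 2\right)\right) - 30 = 39 \left(\left(-2\right) \left(-1\right)\right) - 30 = 39 \cdot 2 - 30 = 78 - 30 = 48$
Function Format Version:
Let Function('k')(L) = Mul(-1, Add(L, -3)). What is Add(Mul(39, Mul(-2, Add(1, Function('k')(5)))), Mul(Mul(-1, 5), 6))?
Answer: 48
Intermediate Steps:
Function('k')(L) = Add(3, Mul(-1, L)) (Function('k')(L) = Mul(-1, Add(-3, L)) = Add(3, Mul(-1, L)))
Add(Mul(39, Mul(-2, Add(1, Function('k')(5)))), Mul(Mul(-1, 5), 6)) = Add(Mul(39, Mul(-2, Add(1, Add(3, Mul(-1, 5))))), Mul(Mul(-1, 5), 6)) = Add(Mul(39, Mul(-2, Add(1, Add(3, -5)))), Mul(-5, 6)) = Add(Mul(39, Mul(-2, Add(1, -2))), -30) = Add(Mul(39, Mul(-2, -1)), -30) = Add(Mul(39, 2), -30) = Add(78, -30) = 48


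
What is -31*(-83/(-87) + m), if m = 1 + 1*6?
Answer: -21452/87 ≈ -246.57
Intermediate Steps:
m = 7 (m = 1 + 6 = 7)
-31*(-83/(-87) + m) = -31*(-83/(-87) + 7) = -31*(-83*(-1/87) + 7) = -31*(83/87 + 7) = -31*692/87 = -21452/87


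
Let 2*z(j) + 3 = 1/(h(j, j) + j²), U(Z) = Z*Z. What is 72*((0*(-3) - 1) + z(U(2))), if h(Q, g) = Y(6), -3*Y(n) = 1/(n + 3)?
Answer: -76608/431 ≈ -177.74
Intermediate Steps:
Y(n) = -1/(3*(3 + n)) (Y(n) = -1/(3*(n + 3)) = -1/(3*(3 + n)))
U(Z) = Z²
h(Q, g) = -1/27 (h(Q, g) = -1/(9 + 3*6) = -1/(9 + 18) = -1/27)
z(j) = -3/2 + 1/(2*(-1/27 + j²))
72*((0*(-3) - 1) + z(U(2))) = 72*((0*(-3) - 1) + 3*(10 - 27*(2²)²)/(2*(-1 + 27*(2²)²))) = 72*((0 - 1) + 3*(10 - 27*4²)/(2*(-1 + 27*4²))) = 72*(-1 + 3*(10 - 27*16)/(2*(-1 + 27*16))) = 72*(-1 + 3*(10 - 432)/(2*(-1 + 432))) = 72*(-1 + (3/2)*(-422)/431) = 72*(-1 + (3/2)*(1/431)*(-422)) = 72*(-1 - 633/431) = 72*(-1064/431) = -76608/431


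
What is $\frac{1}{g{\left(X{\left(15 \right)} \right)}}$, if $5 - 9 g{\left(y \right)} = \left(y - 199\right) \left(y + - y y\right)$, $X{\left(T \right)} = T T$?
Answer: $\frac{9}{1310405} \approx 6.8681 \cdot 10^{-6}$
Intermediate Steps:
$X{\left(T \right)} = T^{2}$
$g{\left(y \right)} = \frac{5}{9} - \frac{\left(-199 + y\right) \left(y - y^{2}\right)}{9}$ ($g{\left(y \right)} = \frac{5}{9} - \frac{\left(y - 199\right) \left(y + - y y\right)}{9} = \frac{5}{9} - \frac{\left(-199 + y\right) \left(y - y^{2}\right)}{9}$)
$\frac{1}{g{\left(X{\left(15 \right)} \right)}} = \frac{1}{\frac{5}{9} - \frac{200 \left(15^{2}\right)^{2}}{9} + \frac{\left(15^{2}\right)^{3}}{9} + \frac{199 \cdot 15^{2}}{9}} = \frac{1}{\frac{5}{9} - \frac{200 \cdot 225^{2}}{9} + \frac{225^{3}}{9} + \frac{199}{9} \cdot 225} = \frac{1}{\frac{5}{9} - 1125000 + \frac{1}{9} \cdot 11390625 + 4975} = \frac{1}{\frac{5}{9} - 1125000 + 1265625 + 4975} = \frac{1}{\frac{1310405}{9}} = \frac{9}{1310405}$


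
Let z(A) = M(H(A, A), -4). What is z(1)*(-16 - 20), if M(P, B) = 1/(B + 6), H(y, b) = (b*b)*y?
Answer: -18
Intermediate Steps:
H(y, b) = y*b² (H(y, b) = b²*y = y*b²)
M(P, B) = 1/(6 + B)
z(A) = ½ (z(A) = 1/(6 - 4) = 1/2 = ½)
z(1)*(-16 - 20) = (-16 - 20)/2 = (½)*(-36) = -18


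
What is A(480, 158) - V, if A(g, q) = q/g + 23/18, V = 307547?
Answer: -221432683/720 ≈ -3.0755e+5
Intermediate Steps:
A(g, q) = 23/18 + q/g (A(g, q) = q/g + 23*(1/18) = q/g + 23/18 = 23/18 + q/g)
A(480, 158) - V = (23/18 + 158/480) - 1*307547 = (23/18 + 158*(1/480)) - 307547 = (23/18 + 79/240) - 307547 = 1157/720 - 307547 = -221432683/720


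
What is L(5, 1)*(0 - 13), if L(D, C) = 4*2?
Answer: -104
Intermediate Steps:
L(D, C) = 8
L(5, 1)*(0 - 13) = 8*(0 - 13) = 8*(-13) = -104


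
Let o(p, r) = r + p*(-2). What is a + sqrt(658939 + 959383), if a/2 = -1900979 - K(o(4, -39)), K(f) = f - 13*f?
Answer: -3803086 + sqrt(1618322) ≈ -3.8018e+6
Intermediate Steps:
o(p, r) = r - 2*p
K(f) = -12*f
a = -3803086 (a = 2*(-1900979 - (-12)*(-39 - 2*4)) = 2*(-1900979 - (-12)*(-39 - 8)) = 2*(-1900979 - (-12)*(-47)) = 2*(-1900979 - 1*564) = 2*(-1900979 - 564) = 2*(-1901543) = -3803086)
a + sqrt(658939 + 959383) = -3803086 + sqrt(658939 + 959383) = -3803086 + sqrt(1618322)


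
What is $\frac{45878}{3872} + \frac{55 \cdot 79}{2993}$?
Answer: $\frac{77068347}{5794448} \approx 13.3$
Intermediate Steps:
$\frac{45878}{3872} + \frac{55 \cdot 79}{2993} = 45878 \cdot \frac{1}{3872} + 4345 \cdot \frac{1}{2993} = \frac{22939}{1936} + \frac{4345}{2993} = \frac{77068347}{5794448}$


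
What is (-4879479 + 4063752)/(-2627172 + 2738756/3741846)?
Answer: 80324337159/258696586862 ≈ 0.31050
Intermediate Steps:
(-4879479 + 4063752)/(-2627172 + 2738756/3741846) = -815727/(-2627172 + 2738756*(1/3741846)) = -815727/(-2627172 + 1369378/1870923) = -815727/(-4915235150378/1870923) = -815727*(-1870923/4915235150378) = 80324337159/258696586862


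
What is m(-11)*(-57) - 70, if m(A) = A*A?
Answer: -6967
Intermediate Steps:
m(A) = A**2
m(-11)*(-57) - 70 = (-11)**2*(-57) - 70 = 121*(-57) - 70 = -6897 - 70 = -6967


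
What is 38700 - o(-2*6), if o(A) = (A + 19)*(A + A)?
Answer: 38868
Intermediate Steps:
o(A) = 2*A*(19 + A) (o(A) = (19 + A)*(2*A) = 2*A*(19 + A))
38700 - o(-2*6) = 38700 - 2*(-2*6)*(19 - 2*6) = 38700 - 2*(-12)*(19 - 12) = 38700 - 2*(-12)*7 = 38700 - 1*(-168) = 38700 + 168 = 38868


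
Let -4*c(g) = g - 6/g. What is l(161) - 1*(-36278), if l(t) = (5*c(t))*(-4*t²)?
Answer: 20897853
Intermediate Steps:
c(g) = -g/4 + 3/(2*g) (c(g) = -(g - 6/g)/4 = -g/4 + 3/(2*g))
l(t) = -5*t*(6 - t²) (l(t) = (5*((6 - t²)/(4*t)))*(-4*t²) = (5*(6 - t²)/(4*t))*(-4*t²) = -5*t*(6 - t²))
l(161) - 1*(-36278) = 5*161*(-6 + 161²) - 1*(-36278) = 5*161*(-6 + 25921) + 36278 = 5*161*25915 + 36278 = 20861575 + 36278 = 20897853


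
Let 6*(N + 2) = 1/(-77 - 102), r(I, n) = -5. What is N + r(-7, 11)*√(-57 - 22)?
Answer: -2149/1074 - 5*I*√79 ≈ -2.0009 - 44.441*I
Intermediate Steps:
N = -2149/1074 (N = -2 + 1/(6*(-77 - 102)) = -2 + (⅙)/(-179) = -2 + (⅙)*(-1/179) = -2 - 1/1074 = -2149/1074 ≈ -2.0009)
N + r(-7, 11)*√(-57 - 22) = -2149/1074 - 5*√(-57 - 22) = -2149/1074 - 5*I*√79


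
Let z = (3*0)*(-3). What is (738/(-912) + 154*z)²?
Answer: 15129/23104 ≈ 0.65482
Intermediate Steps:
z = 0 (z = 0*(-3) = 0)
(738/(-912) + 154*z)² = (738/(-912) + 154*0)² = (738*(-1/912) + 0)² = (-123/152 + 0)² = (-123/152)² = 15129/23104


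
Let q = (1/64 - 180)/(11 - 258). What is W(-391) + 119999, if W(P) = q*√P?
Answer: 119999 + 11519*I*√391/15808 ≈ 1.2e+5 + 14.409*I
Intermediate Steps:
q = 11519/15808 (q = (1/64 - 180)/(-247) = -11519/64*(-1/247) = 11519/15808 ≈ 0.72868)
W(P) = 11519*√P/15808
W(-391) + 119999 = 11519*√(-391)/15808 + 119999 = 11519*(I*√391)/15808 + 119999 = 11519*I*√391/15808 + 119999 = 119999 + 11519*I*√391/15808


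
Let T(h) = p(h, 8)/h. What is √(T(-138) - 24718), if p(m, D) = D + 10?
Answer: I*√13075891/23 ≈ 157.22*I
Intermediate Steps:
p(m, D) = 10 + D
T(h) = 18/h (T(h) = (10 + 8)/h = 18/h)
√(T(-138) - 24718) = √(18/(-138) - 24718) = √(18*(-1/138) - 24718) = √(-3/23 - 24718) = √(-568517/23) = I*√13075891/23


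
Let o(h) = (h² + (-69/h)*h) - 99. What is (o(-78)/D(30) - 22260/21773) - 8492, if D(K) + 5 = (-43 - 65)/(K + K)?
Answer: -203861086/21773 ≈ -9363.0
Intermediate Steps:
o(h) = -168 + h² (o(h) = (h² - 69) - 99 = (-69 + h²) - 99 = -168 + h²)
D(K) = -5 - 54/K (D(K) = -5 + (-43 - 65)/(K + K) = -5 - 108*1/(2*K) = -5 - 54/K)
(o(-78)/D(30) - 22260/21773) - 8492 = ((-168 + (-78)²)/(-5 - 54/30) - 22260/21773) - 8492 = ((-168 + 6084)/(-5 - 54*1/30) - 22260*1/21773) - 8492 = (5916/(-5 - 9/5) - 22260/21773) - 8492 = (5916/(-34/5) - 22260/21773) - 8492 = (5916*(-5/34) - 22260/21773) - 8492 = (-870 - 22260/21773) - 8492 = -18964770/21773 - 8492 = -203861086/21773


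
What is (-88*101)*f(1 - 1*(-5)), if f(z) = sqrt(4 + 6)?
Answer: -8888*sqrt(10) ≈ -28106.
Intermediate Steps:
f(z) = sqrt(10)
(-88*101)*f(1 - 1*(-5)) = (-88*101)*sqrt(10) = -8888*sqrt(10)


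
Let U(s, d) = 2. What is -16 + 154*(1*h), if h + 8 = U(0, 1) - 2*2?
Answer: -1556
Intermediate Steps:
h = -10 (h = -8 + (2 - 2*2) = -8 + (2 - 4) = -8 - 2 = -10)
-16 + 154*(1*h) = -16 + 154*(1*(-10)) = -16 + 154*(-10) = -16 - 1540 = -1556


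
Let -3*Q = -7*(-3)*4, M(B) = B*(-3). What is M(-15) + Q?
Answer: 17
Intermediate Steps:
M(B) = -3*B
Q = -28 (Q = -(-7*(-3))*4/3 = -7*4 = -1/3*84 = -28)
M(-15) + Q = -3*(-15) - 28 = 45 - 28 = 17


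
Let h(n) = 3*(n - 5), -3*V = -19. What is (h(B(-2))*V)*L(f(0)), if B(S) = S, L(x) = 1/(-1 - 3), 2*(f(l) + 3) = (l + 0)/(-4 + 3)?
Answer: 133/4 ≈ 33.250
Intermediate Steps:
V = 19/3 (V = -⅓*(-19) = 19/3 ≈ 6.3333)
f(l) = -3 - l/2 (f(l) = -3 + ((l + 0)/(-4 + 3))/2 = -3 + (l/(-1))/2 = -3 + (l*(-1))/2 = -3 + (-l)/2 = -3 - l/2)
L(x) = -¼ (L(x) = 1/(-4) = -¼)
h(n) = -15 + 3*n (h(n) = 3*(-5 + n) = -15 + 3*n)
(h(B(-2))*V)*L(f(0)) = ((-15 + 3*(-2))*(19/3))*(-¼) = ((-15 - 6)*(19/3))*(-¼) = -21*19/3*(-¼) = -133*(-¼) = 133/4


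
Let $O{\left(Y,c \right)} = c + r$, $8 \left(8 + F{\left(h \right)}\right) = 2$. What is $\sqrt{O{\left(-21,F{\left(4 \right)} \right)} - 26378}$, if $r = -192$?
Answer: $\frac{i \sqrt{106311}}{2} \approx 163.03 i$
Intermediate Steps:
$F{\left(h \right)} = - \frac{31}{4}$ ($F{\left(h \right)} = -8 + \frac{1}{8} \cdot 2 = -8 + \frac{1}{4} = - \frac{31}{4}$)
$O{\left(Y,c \right)} = -192 + c$ ($O{\left(Y,c \right)} = c - 192 = -192 + c$)
$\sqrt{O{\left(-21,F{\left(4 \right)} \right)} - 26378} = \sqrt{\left(-192 - \frac{31}{4}\right) - 26378} = \sqrt{- \frac{799}{4} - 26378} = \sqrt{- \frac{106311}{4}} = \frac{i \sqrt{106311}}{2}$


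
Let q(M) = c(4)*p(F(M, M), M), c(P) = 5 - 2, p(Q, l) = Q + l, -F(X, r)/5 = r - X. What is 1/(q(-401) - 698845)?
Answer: -1/700048 ≈ -1.4285e-6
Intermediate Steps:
F(X, r) = -5*r + 5*X (F(X, r) = -5*(r - X) = -5*r + 5*X)
c(P) = 3
q(M) = 3*M (q(M) = 3*((-5*M + 5*M) + M) = 3*(0 + M) = 3*M)
1/(q(-401) - 698845) = 1/(3*(-401) - 698845) = 1/(-1203 - 698845) = 1/(-700048) = -1/700048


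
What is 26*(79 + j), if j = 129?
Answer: 5408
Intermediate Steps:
26*(79 + j) = 26*(79 + 129) = 26*208 = 5408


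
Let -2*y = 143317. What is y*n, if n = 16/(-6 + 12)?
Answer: -573268/3 ≈ -1.9109e+5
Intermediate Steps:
y = -143317/2 (y = -1/2*143317 = -143317/2 ≈ -71659.)
n = 8/3 (n = 16/6 = 16*(1/6) = 8/3 ≈ 2.6667)
y*n = -143317/2*8/3 = -573268/3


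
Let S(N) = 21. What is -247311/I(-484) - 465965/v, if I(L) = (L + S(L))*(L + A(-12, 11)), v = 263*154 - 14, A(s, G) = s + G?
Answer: -114647898343/9091782840 ≈ -12.610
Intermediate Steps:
A(s, G) = G + s
v = 40488 (v = 40502 - 14 = 40488)
I(L) = (-1 + L)*(21 + L) (I(L) = (L + 21)*(L + (11 - 12)) = (21 + L)*(L - 1) = (21 + L)*(-1 + L) = (-1 + L)*(21 + L))
-247311/I(-484) - 465965/v = -247311/(-21 + (-484)**2 + 20*(-484)) - 465965/40488 = -247311/(-21 + 234256 - 9680) - 465965*1/40488 = -247311/224555 - 465965/40488 = -114647898343/9091782840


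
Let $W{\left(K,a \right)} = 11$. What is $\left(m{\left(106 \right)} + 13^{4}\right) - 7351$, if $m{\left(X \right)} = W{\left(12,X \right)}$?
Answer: $21221$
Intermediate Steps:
$m{\left(X \right)} = 11$
$\left(m{\left(106 \right)} + 13^{4}\right) - 7351 = \left(11 + 13^{4}\right) - 7351 = \left(11 + 28561\right) - 7351 = 28572 - 7351 = 21221$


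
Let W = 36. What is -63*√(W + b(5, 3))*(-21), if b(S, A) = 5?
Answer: 1323*√41 ≈ 8471.3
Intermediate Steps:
-63*√(W + b(5, 3))*(-21) = -63*√(36 + 5)*(-21) = -63*√41*(-21) = 1323*√41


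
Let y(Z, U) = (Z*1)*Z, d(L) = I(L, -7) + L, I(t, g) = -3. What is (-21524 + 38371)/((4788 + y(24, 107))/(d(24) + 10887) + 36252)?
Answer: 5104641/10984505 ≈ 0.46471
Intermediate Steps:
d(L) = -3 + L
y(Z, U) = Z**2 (y(Z, U) = Z*Z = Z**2)
(-21524 + 38371)/((4788 + y(24, 107))/(d(24) + 10887) + 36252) = (-21524 + 38371)/((4788 + 24**2)/((-3 + 24) + 10887) + 36252) = 16847/((4788 + 576)/(21 + 10887) + 36252) = 16847/(5364/10908 + 36252) = 16847/(5364*(1/10908) + 36252) = 16847/(149/303 + 36252) = 16847/(10984505/303) = 16847*(303/10984505) = 5104641/10984505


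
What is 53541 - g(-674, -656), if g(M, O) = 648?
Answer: 52893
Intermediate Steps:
53541 - g(-674, -656) = 53541 - 1*648 = 53541 - 648 = 52893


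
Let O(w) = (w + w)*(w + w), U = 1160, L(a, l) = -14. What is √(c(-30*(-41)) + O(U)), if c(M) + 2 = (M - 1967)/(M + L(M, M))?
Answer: √124354909389/152 ≈ 2320.0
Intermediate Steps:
O(w) = 4*w² (O(w) = (2*w)*(2*w) = 4*w²)
c(M) = -2 + (-1967 + M)/(-14 + M) (c(M) = -2 + (M - 1967)/(M - 14) = -2 + (-1967 + M)/(-14 + M))
√(c(-30*(-41)) + O(U)) = √((-1939 - (-30)*(-41))/(-14 - 30*(-41)) + 4*1160²) = √((-1939 - 1*1230)/(-14 + 1230) + 4*1345600) = √((-1939 - 1230)/1216 + 5382400) = √((1/1216)*(-3169) + 5382400) = √(-3169/1216 + 5382400) = √(6544995231/1216) = √124354909389/152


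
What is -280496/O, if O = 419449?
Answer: -280496/419449 ≈ -0.66873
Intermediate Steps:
-280496/O = -280496/419449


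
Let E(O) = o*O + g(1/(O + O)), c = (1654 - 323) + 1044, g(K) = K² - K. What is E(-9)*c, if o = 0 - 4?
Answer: 27747125/324 ≈ 85639.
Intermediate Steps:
o = -4
c = 2375 (c = 1331 + 1044 = 2375)
E(O) = -4*O + (-1 + 1/(2*O))/(2*O) (E(O) = -4*O + (-1 + 1/(O + O))/(O + O) = -4*O + (-1 + 1/(2*O))/((2*O)) = -4*O + (1/(2*O))*(-1 + 1/(2*O)) = -4*O + (-1 + 1/(2*O))/(2*O))
E(-9)*c = ((¼)*(1 - 16*(-9)³ - 2*(-9))/(-9)²)*2375 = ((¼)*(1/81)*(1 - 16*(-729) + 18))*2375 = ((¼)*(1/81)*(1 + 11664 + 18))*2375 = ((¼)*(1/81)*11683)*2375 = (11683/324)*2375 = 27747125/324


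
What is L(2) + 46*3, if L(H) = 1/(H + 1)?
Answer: 415/3 ≈ 138.33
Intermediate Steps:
L(H) = 1/(1 + H)
L(2) + 46*3 = 1/(1 + 2) + 46*3 = 1/3 + 138 = 415/3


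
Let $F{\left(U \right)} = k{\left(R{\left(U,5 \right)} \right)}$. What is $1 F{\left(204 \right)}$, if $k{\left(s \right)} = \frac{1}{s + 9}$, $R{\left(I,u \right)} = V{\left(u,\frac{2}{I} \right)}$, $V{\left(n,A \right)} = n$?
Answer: $\frac{1}{14} \approx 0.071429$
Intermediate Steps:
$R{\left(I,u \right)} = u$
$k{\left(s \right)} = \frac{1}{9 + s}$
$F{\left(U \right)} = \frac{1}{14}$ ($F{\left(U \right)} = \frac{1}{9 + 5} = \frac{1}{14}$)
$1 F{\left(204 \right)} = 1 \cdot \frac{1}{14} = \frac{1}{14}$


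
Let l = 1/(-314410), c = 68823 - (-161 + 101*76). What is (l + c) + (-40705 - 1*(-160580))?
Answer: 56965747029/314410 ≈ 1.8118e+5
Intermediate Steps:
c = 61308 (c = 68823 - (-161 + 7676) = 68823 - 1*7515 = 68823 - 7515 = 61308)
l = -1/314410 ≈ -3.1806e-6
(l + c) + (-40705 - 1*(-160580)) = (-1/314410 + 61308) + (-40705 - 1*(-160580)) = 19275848279/314410 + (-40705 + 160580) = 19275848279/314410 + 119875 = 56965747029/314410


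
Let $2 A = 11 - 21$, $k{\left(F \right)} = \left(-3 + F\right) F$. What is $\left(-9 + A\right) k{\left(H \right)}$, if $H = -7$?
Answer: $-980$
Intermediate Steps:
$k{\left(F \right)} = F \left(-3 + F\right)$
$A = -5$ ($A = \frac{11 - 21}{2} = \frac{1}{2} \left(-10\right) = -5$)
$\left(-9 + A\right) k{\left(H \right)} = \left(-9 - 5\right) \left(- 7 \left(-3 - 7\right)\right) = - 14 \left(\left(-7\right) \left(-10\right)\right) = \left(-14\right) 70 = -980$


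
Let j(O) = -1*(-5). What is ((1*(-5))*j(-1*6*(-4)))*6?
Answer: -150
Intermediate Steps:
j(O) = 5
((1*(-5))*j(-1*6*(-4)))*6 = ((1*(-5))*5)*6 = -5*5*6 = -25*6 = -150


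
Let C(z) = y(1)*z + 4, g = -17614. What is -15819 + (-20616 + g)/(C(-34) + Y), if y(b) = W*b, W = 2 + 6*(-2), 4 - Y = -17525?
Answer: -282771217/17873 ≈ -15821.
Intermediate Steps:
Y = 17529 (Y = 4 - 1*(-17525) = 4 + 17525 = 17529)
W = -10 (W = 2 - 12 = -10)
y(b) = -10*b
C(z) = 4 - 10*z (C(z) = (-10*1)*z + 4 = -10*z + 4 = 4 - 10*z)
-15819 + (-20616 + g)/(C(-34) + Y) = -15819 + (-20616 - 17614)/((4 - 10*(-34)) + 17529) = -15819 - 38230/((4 + 340) + 17529) = -15819 - 38230/(344 + 17529) = -15819 - 38230/17873 = -282771217/17873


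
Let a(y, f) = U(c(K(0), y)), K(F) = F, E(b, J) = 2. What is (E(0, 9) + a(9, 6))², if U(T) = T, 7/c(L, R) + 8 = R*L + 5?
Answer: ⅑ ≈ 0.11111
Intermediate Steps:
c(L, R) = 7/(-3 + L*R) (c(L, R) = 7/(-8 + (R*L + 5)) = 7/(-8 + (L*R + 5)) = 7/(-8 + (5 + L*R)) = 7/(-3 + L*R))
a(y, f) = -7/3 (a(y, f) = 7/(-3 + 0*y) = 7/(-3 + 0) = 7/(-3) = 7*(-⅓) = -7/3)
(E(0, 9) + a(9, 6))² = (2 - 7/3)² = (-⅓)² = ⅑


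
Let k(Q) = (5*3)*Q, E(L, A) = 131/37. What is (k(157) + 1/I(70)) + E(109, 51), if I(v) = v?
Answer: 6108657/2590 ≈ 2358.6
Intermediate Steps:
E(L, A) = 131/37 (E(L, A) = 131*(1/37) = 131/37)
k(Q) = 15*Q
(k(157) + 1/I(70)) + E(109, 51) = (15*157 + 1/70) + 131/37 = (2355 + 1/70) + 131/37 = 164851/70 + 131/37 = 6108657/2590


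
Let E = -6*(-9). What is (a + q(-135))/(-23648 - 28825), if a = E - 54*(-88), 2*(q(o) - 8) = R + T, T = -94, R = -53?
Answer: -9481/104946 ≈ -0.090342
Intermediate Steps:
E = 54
q(o) = -131/2 (q(o) = 8 + (-53 - 94)/2 = 8 + (1/2)*(-147) = 8 - 147/2 = -131/2)
a = 4806 (a = 54 - 54*(-88) = 54 + 4752 = 4806)
(a + q(-135))/(-23648 - 28825) = (4806 - 131/2)/(-23648 - 28825) = (9481/2)/(-52473) = (9481/2)*(-1/52473) = -9481/104946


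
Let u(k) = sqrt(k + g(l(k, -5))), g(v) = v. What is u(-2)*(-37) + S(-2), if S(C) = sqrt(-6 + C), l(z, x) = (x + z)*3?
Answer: I*(-37*sqrt(23) + 2*sqrt(2)) ≈ -174.62*I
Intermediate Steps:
l(z, x) = 3*x + 3*z
u(k) = sqrt(-15 + 4*k) (u(k) = sqrt(k + (3*(-5) + 3*k)) = sqrt(k + (-15 + 3*k)) = sqrt(-15 + 4*k))
u(-2)*(-37) + S(-2) = sqrt(-15 + 4*(-2))*(-37) + sqrt(-6 - 2) = sqrt(-15 - 8)*(-37) + sqrt(-8) = sqrt(-23)*(-37) + 2*I*sqrt(2) = (I*sqrt(23))*(-37) + 2*I*sqrt(2) = -37*I*sqrt(23) + 2*I*sqrt(2)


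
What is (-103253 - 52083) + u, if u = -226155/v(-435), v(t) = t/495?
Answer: 2958371/29 ≈ 1.0201e+5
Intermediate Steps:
v(t) = t/495 (v(t) = t*(1/495) = t/495)
u = 7463115/29 (u = -226155/((1/495)*(-435)) = -226155/(-29/33) = -226155*(-33/29) = 7463115/29 ≈ 2.5735e+5)
(-103253 - 52083) + u = (-103253 - 52083) + 7463115/29 = -155336 + 7463115/29 = 2958371/29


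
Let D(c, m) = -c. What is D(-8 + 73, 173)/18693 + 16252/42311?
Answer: 301048421/790919523 ≈ 0.38063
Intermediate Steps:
D(-8 + 73, 173)/18693 + 16252/42311 = -(-8 + 73)/18693 + 16252/42311 = -1*65*(1/18693) + 16252*(1/42311) = -65*1/18693 + 16252/42311 = -65/18693 + 16252/42311 = 301048421/790919523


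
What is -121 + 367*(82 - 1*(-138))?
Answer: 80619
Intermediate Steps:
-121 + 367*(82 - 1*(-138)) = -121 + 367*(82 + 138) = -121 + 367*220 = -121 + 80740 = 80619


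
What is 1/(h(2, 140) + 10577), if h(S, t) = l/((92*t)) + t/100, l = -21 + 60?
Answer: 12880/136249831 ≈ 9.4532e-5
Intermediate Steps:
l = 39
h(S, t) = t/100 + 39/(92*t) (h(S, t) = 39/((92*t)) + t/100 = 39*(1/(92*t)) + t*(1/100) = 39/(92*t) + t/100 = t/100 + 39/(92*t))
1/(h(2, 140) + 10577) = 1/(((1/100)*140 + (39/92)/140) + 10577) = 1/((7/5 + (39/92)*(1/140)) + 10577) = 1/((7/5 + 39/12880) + 10577) = 1/(18071/12880 + 10577) = 1/(136249831/12880) = 12880/136249831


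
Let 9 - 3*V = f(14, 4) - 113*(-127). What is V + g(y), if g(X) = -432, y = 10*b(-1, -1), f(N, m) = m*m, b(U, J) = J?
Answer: -5218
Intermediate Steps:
f(N, m) = m²
y = -10 (y = 10*(-1) = -10)
V = -4786 (V = 3 - (4² - 113*(-127))/3 = 3 - (16 + 14351)/3 = 3 - ⅓*14367 = 3 - 4789 = -4786)
V + g(y) = -4786 - 432 = -5218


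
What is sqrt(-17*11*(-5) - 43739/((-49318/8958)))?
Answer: sqrt(5399412217214)/24659 ≈ 94.232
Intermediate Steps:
sqrt(-17*11*(-5) - 43739/((-49318/8958))) = sqrt(-187*(-5) - 43739/((-49318*1/8958))) = sqrt(935 - 43739/(-24659/4479)) = sqrt(935 - 43739*(-4479/24659)) = sqrt(935 + 195906981/24659) = sqrt(218963146/24659) = sqrt(5399412217214)/24659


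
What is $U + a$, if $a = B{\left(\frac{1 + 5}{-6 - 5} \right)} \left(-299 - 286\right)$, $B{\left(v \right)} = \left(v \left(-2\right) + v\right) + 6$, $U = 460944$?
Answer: $\frac{5028264}{11} \approx 4.5712 \cdot 10^{5}$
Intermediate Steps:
$B{\left(v \right)} = 6 - v$ ($B{\left(v \right)} = \left(- 2 v + v\right) + 6 = - v + 6 = 6 - v$)
$a = - \frac{42120}{11}$ ($a = \left(6 - \frac{1 + 5}{-6 - 5}\right) \left(-299 - 286\right) = \left(6 - \frac{6}{-11}\right) \left(-585\right) = \left(6 - 6 \left(- \frac{1}{11}\right)\right) \left(-585\right) = \left(6 - - \frac{6}{11}\right) \left(-585\right) = \left(6 + \frac{6}{11}\right) \left(-585\right) = \frac{72}{11} \left(-585\right) = - \frac{42120}{11} \approx -3829.1$)
$U + a = 460944 - \frac{42120}{11} = \frac{5028264}{11}$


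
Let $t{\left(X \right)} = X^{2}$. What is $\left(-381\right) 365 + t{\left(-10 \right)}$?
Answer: $-138965$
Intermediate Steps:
$\left(-381\right) 365 + t{\left(-10 \right)} = \left(-381\right) 365 + \left(-10\right)^{2} = -139065 + 100 = -138965$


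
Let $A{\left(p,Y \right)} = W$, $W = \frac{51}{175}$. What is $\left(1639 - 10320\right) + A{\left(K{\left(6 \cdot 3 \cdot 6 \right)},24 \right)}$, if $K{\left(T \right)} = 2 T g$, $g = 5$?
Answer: $- \frac{1519124}{175} \approx -8680.7$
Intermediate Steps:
$W = \frac{51}{175}$ ($W = 51 \cdot \frac{1}{175} = \frac{51}{175} \approx 0.29143$)
$K{\left(T \right)} = 10 T$ ($K{\left(T \right)} = 2 T 5 = 10 T$)
$A{\left(p,Y \right)} = \frac{51}{175}$
$\left(1639 - 10320\right) + A{\left(K{\left(6 \cdot 3 \cdot 6 \right)},24 \right)} = \left(1639 - 10320\right) + \frac{51}{175} = -8681 + \frac{51}{175} = - \frac{1519124}{175}$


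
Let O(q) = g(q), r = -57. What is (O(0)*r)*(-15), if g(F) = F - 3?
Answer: -2565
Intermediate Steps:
g(F) = -3 + F
O(q) = -3 + q
(O(0)*r)*(-15) = ((-3 + 0)*(-57))*(-15) = -3*(-57)*(-15) = 171*(-15) = -2565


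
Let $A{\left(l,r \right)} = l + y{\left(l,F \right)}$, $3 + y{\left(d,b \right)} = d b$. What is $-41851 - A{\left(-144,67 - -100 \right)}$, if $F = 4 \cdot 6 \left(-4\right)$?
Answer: $-55528$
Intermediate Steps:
$F = -96$ ($F = 4 \left(-24\right) = -96$)
$y{\left(d,b \right)} = -3 + b d$ ($y{\left(d,b \right)} = -3 + d b = -3 + b d$)
$A{\left(l,r \right)} = -3 - 95 l$ ($A{\left(l,r \right)} = l - \left(3 + 96 l\right) = -3 - 95 l$)
$-41851 - A{\left(-144,67 - -100 \right)} = -41851 - \left(-3 - -13680\right) = -41851 - \left(-3 + 13680\right) = -41851 - 13677 = -55528$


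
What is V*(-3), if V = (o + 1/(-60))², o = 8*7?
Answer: -11282881/1200 ≈ -9402.4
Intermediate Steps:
o = 56
V = 11282881/3600 (V = (56 + 1/(-60))² = (56 - 1/60)² = (3359/60)² = 11282881/3600 ≈ 3134.1)
V*(-3) = (11282881/3600)*(-3) = -11282881/1200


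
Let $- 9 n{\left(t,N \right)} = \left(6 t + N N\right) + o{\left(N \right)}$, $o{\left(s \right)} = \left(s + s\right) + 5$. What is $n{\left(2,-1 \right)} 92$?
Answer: $- \frac{1472}{9} \approx -163.56$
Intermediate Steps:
$o{\left(s \right)} = 5 + 2 s$ ($o{\left(s \right)} = 2 s + 5 = 5 + 2 s$)
$n{\left(t,N \right)} = - \frac{5}{9} - \frac{2 t}{3} - \frac{2 N}{9} - \frac{N^{2}}{9}$ ($n{\left(t,N \right)} = - \frac{\left(6 t + N N\right) + \left(5 + 2 N\right)}{9} = - \frac{\left(6 t + N^{2}\right) + \left(5 + 2 N\right)}{9} = - \frac{\left(N^{2} + 6 t\right) + \left(5 + 2 N\right)}{9} = - \frac{5 + N^{2} + 2 N + 6 t}{9} = - \frac{5}{9} - \frac{2 t}{3} - \frac{2 N}{9} - \frac{N^{2}}{9}$)
$n{\left(2,-1 \right)} 92 = \left(- \frac{5}{9} - \frac{4}{3} - - \frac{2}{9} - \frac{\left(-1\right)^{2}}{9}\right) 92 = \left(- \frac{5}{9} - \frac{4}{3} + \frac{2}{9} - \frac{1}{9}\right) 92 = \left(- \frac{16}{9}\right) 92 = - \frac{1472}{9}$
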